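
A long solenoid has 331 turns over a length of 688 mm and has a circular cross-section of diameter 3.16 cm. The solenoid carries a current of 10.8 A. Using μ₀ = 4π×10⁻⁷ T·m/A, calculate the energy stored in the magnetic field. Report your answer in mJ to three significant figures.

A = π(d/2)² = π(1.580×10^-2 m)² = 7.843×10^-4 m².
L = μ₀N²A/ℓ = (4π×10⁻⁷)(331)²(7.843×10^-4)/(0.688) = 1.569×10^-4 H.
U = ½LI² = ½(1.569×10^-4)(10.8)² = 9.153×10^-3 J.

U ≈ 9.15 mJ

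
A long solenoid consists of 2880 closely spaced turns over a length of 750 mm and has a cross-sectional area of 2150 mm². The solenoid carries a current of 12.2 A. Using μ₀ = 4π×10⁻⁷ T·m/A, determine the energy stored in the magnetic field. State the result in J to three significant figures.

A = 2150 mm² = 2.150×10^-3 m².
L = μ₀N²A/ℓ = (4π×10⁻⁷)(2880)²(2.150×10^-3)/(0.75) = 2.988×10^-2 H.
U = ½LI² = ½(2.988×10^-2)(12.2)² = 2.224 J.

U ≈ 2.22 J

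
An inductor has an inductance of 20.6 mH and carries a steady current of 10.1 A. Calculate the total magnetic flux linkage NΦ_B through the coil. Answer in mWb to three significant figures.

From L = NΦ_B/I, the flux linkage is NΦ_B = LI.
NΦ_B = (2.060×10^-2 H)(10.1 A) = 0.2081 Wb.

NΦ_B ≈ 208 mWb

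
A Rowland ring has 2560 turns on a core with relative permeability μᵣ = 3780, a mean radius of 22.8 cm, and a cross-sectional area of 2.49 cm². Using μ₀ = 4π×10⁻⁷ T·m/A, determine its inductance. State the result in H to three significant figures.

L ≈ 5.41 H

For a thin toroid, L = μ₀μᵣN²A/(2πR).
L = (4π×10⁻⁷)(3780)(2560)²(2.490×10^-4) / (2π×0.228 m) = 5.411 H.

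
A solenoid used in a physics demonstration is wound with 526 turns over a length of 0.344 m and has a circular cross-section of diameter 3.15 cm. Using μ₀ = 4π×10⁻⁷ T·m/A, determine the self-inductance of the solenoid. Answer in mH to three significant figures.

A = π(d/2)² = π(1.575×10^-2 m)² = 7.793×10^-4 m².
For a long solenoid, L = μ₀N²A/ℓ.
L = (4π×10⁻⁷)(526)²(7.793×10^-4)/(0.344 m) = 7.877×10^-4 H.

L ≈ 0.788 mH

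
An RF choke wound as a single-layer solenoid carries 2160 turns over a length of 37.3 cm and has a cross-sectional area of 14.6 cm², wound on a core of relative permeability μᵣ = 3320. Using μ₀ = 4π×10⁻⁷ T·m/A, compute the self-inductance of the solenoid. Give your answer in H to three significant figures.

A = 14.6 cm² = 1.460×10^-3 m².
For a long solenoid, L = μ₀μᵣN²A/ℓ.
L = (4π×10⁻⁷)(3320)(2160)²(1.460×10^-3)/(0.373 m) = 76.19 H.

L ≈ 76.2 H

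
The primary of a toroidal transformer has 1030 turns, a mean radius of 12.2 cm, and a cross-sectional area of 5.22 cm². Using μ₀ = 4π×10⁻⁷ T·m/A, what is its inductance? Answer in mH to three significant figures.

For a thin toroid, L = μ₀N²A/(2πR).
L = (4π×10⁻⁷)(1030)²(5.220×10^-4) / (2π×0.122 m) = 9.079×10^-4 H.

L ≈ 0.908 mH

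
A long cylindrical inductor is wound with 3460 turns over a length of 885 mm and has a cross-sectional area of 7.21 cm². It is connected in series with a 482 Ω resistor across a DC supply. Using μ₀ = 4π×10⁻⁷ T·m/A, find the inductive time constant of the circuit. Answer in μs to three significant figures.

τ ≈ 25.4 μs

A = 7.21 cm² = 7.210×10^-4 m².
L = μ₀N²A/ℓ = (4π×10⁻⁷)(3460)²(7.210×10^-4)/(0.885) = 1.226×10^-2 H.
τ = L/R = (1.226×10^-2)/(482) = 2.543×10^-5 s.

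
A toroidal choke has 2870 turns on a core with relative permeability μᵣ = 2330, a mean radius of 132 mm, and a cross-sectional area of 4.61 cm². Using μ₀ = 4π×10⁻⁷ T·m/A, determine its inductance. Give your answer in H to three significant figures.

For a thin toroid, L = μ₀μᵣN²A/(2πR).
L = (4π×10⁻⁷)(2330)(2870)²(4.610×10^-4) / (2π×0.132 m) = 13.41 H.

L ≈ 13.4 H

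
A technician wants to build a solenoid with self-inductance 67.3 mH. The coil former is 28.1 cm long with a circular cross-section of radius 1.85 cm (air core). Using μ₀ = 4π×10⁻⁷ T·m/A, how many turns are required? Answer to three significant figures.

A = πr² = π(1.850×10^-2 m)² = 1.075×10^-3 m².
From L = μ₀N²A/ℓ, N = √(Lℓ / (μ₀A)).
N = √[(6.730×10^-2)(0.281) / ((4π×10⁻⁷)×1.075×10^-3)] = √(1.400×10^7) ≈ 3741.2.

N ≈ 3740 turns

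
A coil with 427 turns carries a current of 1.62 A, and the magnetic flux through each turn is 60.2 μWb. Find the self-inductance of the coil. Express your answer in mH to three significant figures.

L ≈ 15.9 mH

Self-inductance is defined by L = NΦ_B/I (flux linkage over current).
L = (427)(6.020×10^-5 Wb)/(1.62 A) = 1.587×10^-2 H.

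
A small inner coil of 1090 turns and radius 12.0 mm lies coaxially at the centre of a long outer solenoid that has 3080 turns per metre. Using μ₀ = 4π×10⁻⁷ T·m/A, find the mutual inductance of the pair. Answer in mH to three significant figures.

M ≈ 1.91 mH

The outer solenoid produces a uniform field B₁ = μ₀n₁I₁ across the inner coil,
so the flux linkage is N₂Φ = N₂B₁A₂ = μ₀n₁N₂A₂·I₁, giving M = μ₀n₁N₂A₂.
A₂ = πr² = π(1.200×10^-2 m)² = 4.524×10^-4 m².
M = (4π×10⁻⁷)(3080)(1090)(4.524×10^-4) = 1.909×10^-3 H.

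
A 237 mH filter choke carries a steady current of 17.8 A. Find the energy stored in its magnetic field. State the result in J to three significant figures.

U ≈ 37.5 J

Stored magnetic energy: U = ½LI².
U = ½(0.237 H)(17.8 A)² = 37.546 J.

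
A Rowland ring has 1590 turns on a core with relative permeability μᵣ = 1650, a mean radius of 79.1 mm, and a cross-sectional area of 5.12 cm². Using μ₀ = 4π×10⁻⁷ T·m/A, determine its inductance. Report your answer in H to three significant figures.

L ≈ 5.40 H

For a thin toroid, L = μ₀μᵣN²A/(2πR).
L = (4π×10⁻⁷)(1650)(1590)²(5.120×10^-4) / (2π×7.910×10^-2 m) = 5.4 H.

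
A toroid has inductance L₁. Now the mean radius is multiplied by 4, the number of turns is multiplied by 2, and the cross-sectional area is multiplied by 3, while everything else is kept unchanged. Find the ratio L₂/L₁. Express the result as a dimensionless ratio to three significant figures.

L₂/L₁ = 3.00

For a toroid, L ∝ μᵣN²A/R.
L₂/L₁ = (4)^-1 × (2)^2 × (3) = 3.00.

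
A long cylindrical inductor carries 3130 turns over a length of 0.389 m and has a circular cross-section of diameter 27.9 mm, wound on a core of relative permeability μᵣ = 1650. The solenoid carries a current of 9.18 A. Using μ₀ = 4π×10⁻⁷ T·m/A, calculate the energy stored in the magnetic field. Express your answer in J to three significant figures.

U ≈ 1350 J

A = π(d/2)² = π(1.395×10^-2 m)² = 6.114×10^-4 m².
L = μ₀μᵣN²A/ℓ = (4π×10⁻⁷)(1650)(3130)²(6.114×10^-4)/(0.389) = 31.93 H.
U = ½LI² = ½(31.93)(9.18)² = 1.345×10^3 J.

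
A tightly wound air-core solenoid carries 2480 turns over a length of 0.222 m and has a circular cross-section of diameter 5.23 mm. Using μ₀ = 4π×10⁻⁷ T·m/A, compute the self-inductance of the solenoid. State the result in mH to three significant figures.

L ≈ 0.748 mH

A = π(d/2)² = π(2.615×10^-3 m)² = 2.148×10^-5 m².
For a long solenoid, L = μ₀N²A/ℓ.
L = (4π×10⁻⁷)(2480)²(2.148×10^-5)/(0.222 m) = 7.479×10^-4 H.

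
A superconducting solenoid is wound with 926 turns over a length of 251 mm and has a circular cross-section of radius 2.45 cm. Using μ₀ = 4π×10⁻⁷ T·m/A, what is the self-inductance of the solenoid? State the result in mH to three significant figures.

L ≈ 8.10 mH

A = πr² = π(2.450×10^-2 m)² = 1.886×10^-3 m².
For a long solenoid, L = μ₀N²A/ℓ.
L = (4π×10⁻⁷)(926)²(1.886×10^-3)/(0.251 m) = 8.095×10^-3 H.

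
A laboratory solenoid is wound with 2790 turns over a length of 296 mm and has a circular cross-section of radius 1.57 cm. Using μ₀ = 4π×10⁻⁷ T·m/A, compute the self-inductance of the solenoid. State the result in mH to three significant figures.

L ≈ 25.6 mH

A = πr² = π(1.570×10^-2 m)² = 7.744×10^-4 m².
For a long solenoid, L = μ₀N²A/ℓ.
L = (4π×10⁻⁷)(2790)²(7.744×10^-4)/(0.296 m) = 2.559×10^-2 H.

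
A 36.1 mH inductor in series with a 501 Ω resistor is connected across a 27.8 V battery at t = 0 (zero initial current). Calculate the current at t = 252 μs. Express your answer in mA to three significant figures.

I ≈ 53.8 mA

τ = L/R = 3.610×10^-2/501 = 7.206×10^-5 s; final current I_∞ = ε/R = 27.8/501 = 5.549×10^-2 A.
I(t) = I_∞(1 − e^(−t/τ)) with t/τ = 3.497.
I = (5.549×10^-2)(1 − e^(−3.497)) = 5.381×10^-2 A.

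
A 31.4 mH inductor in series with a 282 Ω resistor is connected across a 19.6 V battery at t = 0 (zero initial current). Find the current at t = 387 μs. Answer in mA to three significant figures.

I ≈ 67.4 mA

τ = L/R = 3.140×10^-2/282 = 1.113×10^-4 s; final current I_∞ = ε/R = 19.6/282 = 6.950×10^-2 A.
I(t) = I_∞(1 − e^(−t/τ)) with t/τ = 3.476.
I = (6.950×10^-2)(1 − e^(−3.476)) = 6.735×10^-2 A.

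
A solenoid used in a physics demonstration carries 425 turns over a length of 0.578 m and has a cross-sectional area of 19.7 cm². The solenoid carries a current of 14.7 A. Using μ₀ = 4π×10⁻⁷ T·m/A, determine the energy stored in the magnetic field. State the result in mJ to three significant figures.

A = 19.7 cm² = 1.970×10^-3 m².
L = μ₀N²A/ℓ = (4π×10⁻⁷)(425)²(1.970×10^-3)/(0.578) = 7.736×10^-4 H.
U = ½LI² = ½(7.736×10^-4)(14.7)² = 8.359×10^-2 J.

U ≈ 83.6 mJ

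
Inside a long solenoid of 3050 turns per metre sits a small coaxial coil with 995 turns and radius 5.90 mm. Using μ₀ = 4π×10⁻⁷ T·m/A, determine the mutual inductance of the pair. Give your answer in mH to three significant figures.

The outer solenoid produces a uniform field B₁ = μ₀n₁I₁ across the inner coil,
so the flux linkage is N₂Φ = N₂B₁A₂ = μ₀n₁N₂A₂·I₁, giving M = μ₀n₁N₂A₂.
A₂ = πr² = π(5.900×10^-3 m)² = 1.094×10^-4 m².
M = (4π×10⁻⁷)(3050)(995)(1.094×10^-4) = 4.170×10^-4 H.

M ≈ 0.417 mH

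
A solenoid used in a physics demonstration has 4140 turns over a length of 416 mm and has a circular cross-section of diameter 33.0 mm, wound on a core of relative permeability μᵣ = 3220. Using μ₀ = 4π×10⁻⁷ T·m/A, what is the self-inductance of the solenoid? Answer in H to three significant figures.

A = π(d/2)² = π(1.650×10^-2 m)² = 8.553×10^-4 m².
For a long solenoid, L = μ₀μᵣN²A/ℓ.
L = (4π×10⁻⁷)(3220)(4140)²(8.553×10^-4)/(0.416 m) = 142.6 H.

L ≈ 143 H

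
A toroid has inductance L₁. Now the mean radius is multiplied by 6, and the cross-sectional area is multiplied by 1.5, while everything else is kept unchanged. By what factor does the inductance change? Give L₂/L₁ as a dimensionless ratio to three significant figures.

For a toroid, L ∝ μᵣN²A/R.
L₂/L₁ = (6)^-1 × (1.5) = 0.250.

L₂/L₁ = 0.250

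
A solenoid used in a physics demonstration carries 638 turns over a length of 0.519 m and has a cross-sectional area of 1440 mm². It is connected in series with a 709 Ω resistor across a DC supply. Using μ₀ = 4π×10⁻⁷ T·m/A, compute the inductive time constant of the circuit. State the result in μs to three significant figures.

τ ≈ 2.00 μs

A = 1440 mm² = 1.440×10^-3 m².
L = μ₀N²A/ℓ = (4π×10⁻⁷)(638)²(1.440×10^-3)/(0.519) = 1.419×10^-3 H.
τ = L/R = (1.419×10^-3)/(709) = 2.002×10^-6 s.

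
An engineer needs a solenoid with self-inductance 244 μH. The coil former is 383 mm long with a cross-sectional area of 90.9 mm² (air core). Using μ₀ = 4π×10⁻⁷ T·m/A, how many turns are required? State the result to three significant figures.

A = 90.9 mm² = 9.090×10^-5 m².
From L = μ₀N²A/ℓ, N = √(Lℓ / (μ₀A)).
N = √[(2.440×10^-4)(0.383) / ((4π×10⁻⁷)×9.090×10^-5)] = √(8.181×10^5) ≈ 904.498.

N ≈ 904 turns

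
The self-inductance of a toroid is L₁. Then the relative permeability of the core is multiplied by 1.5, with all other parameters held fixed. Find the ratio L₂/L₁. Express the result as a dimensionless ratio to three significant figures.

For a toroid, L ∝ μᵣN²A/R.
L₂/L₁ = (1.5) = 1.50.

L₂/L₁ = 1.50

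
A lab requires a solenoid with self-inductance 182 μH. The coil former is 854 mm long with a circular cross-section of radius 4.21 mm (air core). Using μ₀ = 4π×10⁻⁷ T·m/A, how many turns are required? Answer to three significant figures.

N ≈ 1490 turns

A = πr² = π(4.210×10^-3 m)² = 5.568×10^-5 m².
From L = μ₀N²A/ℓ, N = √(Lℓ / (μ₀A)).
N = √[(1.820×10^-4)(0.854) / ((4π×10⁻⁷)×5.568×10^-5)] = √(2.221×10^6) ≈ 1490.4.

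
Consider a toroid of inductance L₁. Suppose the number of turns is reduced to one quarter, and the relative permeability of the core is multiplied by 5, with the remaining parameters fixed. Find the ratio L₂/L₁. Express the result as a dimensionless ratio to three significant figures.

For a toroid, L ∝ μᵣN²A/R.
L₂/L₁ = (0.25)^2 × (5) = 0.313.

L₂/L₁ = 0.313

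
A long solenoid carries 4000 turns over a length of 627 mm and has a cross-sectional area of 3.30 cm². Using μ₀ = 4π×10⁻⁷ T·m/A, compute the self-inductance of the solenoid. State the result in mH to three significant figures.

L ≈ 10.6 mH

A = 3.30 cm² = 3.300×10^-4 m².
For a long solenoid, L = μ₀N²A/ℓ.
L = (4π×10⁻⁷)(4000)²(3.300×10^-4)/(0.627 m) = 1.058×10^-2 H.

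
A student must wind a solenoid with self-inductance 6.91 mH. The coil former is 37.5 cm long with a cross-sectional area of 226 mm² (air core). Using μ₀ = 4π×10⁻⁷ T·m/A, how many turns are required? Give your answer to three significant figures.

N ≈ 3020 turns

A = 226 mm² = 2.260×10^-4 m².
From L = μ₀N²A/ℓ, N = √(Lℓ / (μ₀A)).
N = √[(6.910×10^-3)(0.375) / ((4π×10⁻⁷)×2.260×10^-4)] = √(9.124×10^6) ≈ 3020.6.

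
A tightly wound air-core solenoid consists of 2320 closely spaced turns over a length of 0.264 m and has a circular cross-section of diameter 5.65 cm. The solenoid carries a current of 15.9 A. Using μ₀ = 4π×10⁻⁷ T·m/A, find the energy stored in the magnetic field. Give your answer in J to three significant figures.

U ≈ 8.12 J

A = π(d/2)² = π(2.825×10^-2 m)² = 2.507×10^-3 m².
L = μ₀N²A/ℓ = (4π×10⁻⁷)(2320)²(2.507×10^-3)/(0.264) = 6.423×10^-2 H.
U = ½LI² = ½(6.423×10^-2)(15.9)² = 8.12 J.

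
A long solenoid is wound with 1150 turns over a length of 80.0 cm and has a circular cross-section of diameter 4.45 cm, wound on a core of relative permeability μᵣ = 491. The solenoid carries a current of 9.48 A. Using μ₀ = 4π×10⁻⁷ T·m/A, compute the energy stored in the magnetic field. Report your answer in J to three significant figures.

U ≈ 71.3 J

A = π(d/2)² = π(2.225×10^-2 m)² = 1.555×10^-3 m².
L = μ₀μᵣN²A/ℓ = (4π×10⁻⁷)(491)(1150)²(1.555×10^-3)/(0.8) = 1.586 H.
U = ½LI² = ½(1.586)(9.48)² = 71.28 J.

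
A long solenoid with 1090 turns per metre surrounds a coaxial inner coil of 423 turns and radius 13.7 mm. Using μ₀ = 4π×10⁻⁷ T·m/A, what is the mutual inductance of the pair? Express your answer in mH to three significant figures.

The outer solenoid produces a uniform field B₁ = μ₀n₁I₁ across the inner coil,
so the flux linkage is N₂Φ = N₂B₁A₂ = μ₀n₁N₂A₂·I₁, giving M = μ₀n₁N₂A₂.
A₂ = πr² = π(1.370×10^-2 m)² = 5.896×10^-4 m².
M = (4π×10⁻⁷)(1090)(423)(5.896×10^-4) = 3.416×10^-4 H.

M ≈ 0.342 mH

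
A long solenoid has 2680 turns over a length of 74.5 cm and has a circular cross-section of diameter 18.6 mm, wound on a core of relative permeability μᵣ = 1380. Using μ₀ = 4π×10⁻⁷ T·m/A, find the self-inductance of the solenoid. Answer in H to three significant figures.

L ≈ 4.54 H

A = π(d/2)² = π(9.300×10^-3 m)² = 2.717×10^-4 m².
For a long solenoid, L = μ₀μᵣN²A/ℓ.
L = (4π×10⁻⁷)(1380)(2680)²(2.717×10^-4)/(0.745 m) = 4.543 H.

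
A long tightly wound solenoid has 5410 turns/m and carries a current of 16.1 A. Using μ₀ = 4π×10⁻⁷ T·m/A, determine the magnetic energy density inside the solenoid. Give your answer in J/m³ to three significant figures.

B = μ₀nI = (4π×10⁻⁷)(5.410×10^3)(16.1) = 0.10945 T.
u = B²/(2μ₀) = (0.10945)²/(2×4π×10⁻⁷) = 4.767×10^3 J/m³.

u ≈ 4770 J/m³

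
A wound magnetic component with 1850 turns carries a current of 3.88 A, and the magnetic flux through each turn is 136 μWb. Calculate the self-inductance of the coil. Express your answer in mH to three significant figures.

Self-inductance is defined by L = NΦ_B/I (flux linkage over current).
L = (1850)(1.360×10^-4 Wb)/(3.88 A) = 6.4845×10^-2 H.

L ≈ 64.8 mH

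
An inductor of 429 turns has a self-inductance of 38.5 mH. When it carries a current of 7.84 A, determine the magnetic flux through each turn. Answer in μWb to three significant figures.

Φ_B ≈ 704 μWb

From L = NΦ_B/I, the flux per turn is Φ_B = LI/N.
Φ_B = (3.850×10^-2 H)(7.84 A)/429 = 7.036×10^-4 Wb.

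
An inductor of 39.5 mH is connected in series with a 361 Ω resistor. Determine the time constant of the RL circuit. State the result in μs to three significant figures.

τ = L/R = (3.950×10^-2 H)/(361 Ω) = 1.094×10^-4 s.

τ ≈ 109 μs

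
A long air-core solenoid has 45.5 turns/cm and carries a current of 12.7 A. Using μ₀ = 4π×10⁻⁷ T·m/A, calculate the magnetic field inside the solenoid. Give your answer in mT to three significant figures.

B ≈ 72.6 mT

Inside a long solenoid, B = μ₀nI.
B = (4π×10⁻⁷)(4.550×10^3 m⁻¹)(12.7 A) = 7.261×10^-2 T.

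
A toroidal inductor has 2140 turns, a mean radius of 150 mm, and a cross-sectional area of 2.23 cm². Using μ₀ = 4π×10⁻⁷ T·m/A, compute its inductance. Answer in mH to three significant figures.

L ≈ 1.36 mH

For a thin toroid, L = μ₀N²A/(2πR).
L = (4π×10⁻⁷)(2140)²(2.230×10^-4) / (2π×0.15 m) = 1.362×10^-3 H.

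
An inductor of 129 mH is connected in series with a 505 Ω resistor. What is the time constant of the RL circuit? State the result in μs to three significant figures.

τ ≈ 255 μs

τ = L/R = (0.129 H)/(505 Ω) = 2.554×10^-4 s.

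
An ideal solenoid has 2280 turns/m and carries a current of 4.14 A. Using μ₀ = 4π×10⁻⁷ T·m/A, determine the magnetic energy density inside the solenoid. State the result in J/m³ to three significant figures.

u ≈ 56.0 J/m³

B = μ₀nI = (4π×10⁻⁷)(2.280×10^3)(4.14) = 1.186×10^-2 T.
u = B²/(2μ₀) = (1.186×10^-2)²/(2×4π×10⁻⁷) = 55.98 J/m³.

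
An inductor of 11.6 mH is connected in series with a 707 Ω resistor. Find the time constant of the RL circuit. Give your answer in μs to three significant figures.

τ = L/R = (1.160×10^-2 H)/(707 Ω) = 1.641×10^-5 s.

τ ≈ 16.4 μs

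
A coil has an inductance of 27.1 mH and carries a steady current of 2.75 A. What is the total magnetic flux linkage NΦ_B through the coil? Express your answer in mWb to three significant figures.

NΦ_B ≈ 74.5 mWb

From L = NΦ_B/I, the flux linkage is NΦ_B = LI.
NΦ_B = (2.710×10^-2 H)(2.75 A) = 7.453×10^-2 Wb.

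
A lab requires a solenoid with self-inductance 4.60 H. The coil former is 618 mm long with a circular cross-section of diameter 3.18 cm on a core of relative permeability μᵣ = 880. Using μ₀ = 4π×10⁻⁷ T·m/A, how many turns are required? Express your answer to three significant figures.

N ≈ 1800 turns

A = π(d/2)² = π(1.590×10^-2 m)² = 7.942×10^-4 m².
From L = μ₀μᵣN²A/ℓ, N = √(Lℓ / (μ₀μᵣA)).
N = √[(4.6)(0.618) / ((4π×10⁻⁷)(880)×7.942×10^-4)] = √(3.237×10^6) ≈ 1799.1.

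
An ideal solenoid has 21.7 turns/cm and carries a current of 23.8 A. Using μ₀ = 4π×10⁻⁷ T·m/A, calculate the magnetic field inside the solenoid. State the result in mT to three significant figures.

Inside a long solenoid, B = μ₀nI.
B = (4π×10⁻⁷)(2.170×10^3 m⁻¹)(23.8 A) = 6.490×10^-2 T.

B ≈ 64.9 mT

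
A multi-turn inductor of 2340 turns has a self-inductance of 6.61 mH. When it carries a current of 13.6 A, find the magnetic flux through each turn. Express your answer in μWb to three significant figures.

Φ_B ≈ 38.4 μWb

From L = NΦ_B/I, the flux per turn is Φ_B = LI/N.
Φ_B = (6.610×10^-3 H)(13.6 A)/2340 = 3.842×10^-5 Wb.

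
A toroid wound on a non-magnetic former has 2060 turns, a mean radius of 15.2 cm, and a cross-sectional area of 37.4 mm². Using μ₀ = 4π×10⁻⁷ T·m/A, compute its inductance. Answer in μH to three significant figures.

L ≈ 209 μH

For a thin toroid, L = μ₀N²A/(2πR).
L = (4π×10⁻⁷)(2060)²(3.740×10^-5) / (2π×0.152 m) = 2.088×10^-4 H.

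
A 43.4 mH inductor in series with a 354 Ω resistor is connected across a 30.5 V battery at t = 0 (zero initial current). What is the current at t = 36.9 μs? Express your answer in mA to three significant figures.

I ≈ 22.4 mA

τ = L/R = 4.340×10^-2/354 = 1.226×10^-4 s; final current I_∞ = ε/R = 30.5/354 = 8.616×10^-2 A.
I(t) = I_∞(1 − e^(−t/τ)) with t/τ = 0.301.
I = (8.616×10^-2)(1 − e^(−0.301)) = 2.239×10^-2 A.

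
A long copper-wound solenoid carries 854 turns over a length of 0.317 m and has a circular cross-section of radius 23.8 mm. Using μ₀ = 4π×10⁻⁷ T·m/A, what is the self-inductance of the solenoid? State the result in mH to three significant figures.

A = πr² = π(2.380×10^-2 m)² = 1.780×10^-3 m².
For a long solenoid, L = μ₀N²A/ℓ.
L = (4π×10⁻⁷)(854)²(1.780×10^-3)/(0.317 m) = 5.1448×10^-3 H.

L ≈ 5.14 mH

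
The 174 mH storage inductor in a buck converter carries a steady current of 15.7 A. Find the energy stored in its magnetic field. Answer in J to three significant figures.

Stored magnetic energy: U = ½LI².
U = ½(0.174 H)(15.7 A)² = 21.44 J.

U ≈ 21.4 J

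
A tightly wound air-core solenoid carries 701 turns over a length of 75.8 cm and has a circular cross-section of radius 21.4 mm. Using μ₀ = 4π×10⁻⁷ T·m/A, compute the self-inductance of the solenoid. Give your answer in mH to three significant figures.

A = πr² = π(2.140×10^-2 m)² = 1.439×10^-3 m².
For a long solenoid, L = μ₀N²A/ℓ.
L = (4π×10⁻⁷)(701)²(1.439×10^-3)/(0.758 m) = 1.172×10^-3 H.

L ≈ 1.17 mH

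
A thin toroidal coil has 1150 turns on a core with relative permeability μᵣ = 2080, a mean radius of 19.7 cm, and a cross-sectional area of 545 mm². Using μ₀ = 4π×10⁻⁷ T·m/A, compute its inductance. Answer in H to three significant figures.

L ≈ 1.52 H

For a thin toroid, L = μ₀μᵣN²A/(2πR).
L = (4π×10⁻⁷)(2080)(1150)²(5.450×10^-4) / (2π×0.197 m) = 1.522 H.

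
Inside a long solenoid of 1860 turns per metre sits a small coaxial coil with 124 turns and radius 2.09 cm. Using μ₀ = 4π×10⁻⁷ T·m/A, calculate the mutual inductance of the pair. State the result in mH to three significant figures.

The outer solenoid produces a uniform field B₁ = μ₀n₁I₁ across the inner coil,
so the flux linkage is N₂Φ = N₂B₁A₂ = μ₀n₁N₂A₂·I₁, giving M = μ₀n₁N₂A₂.
A₂ = πr² = π(2.090×10^-2 m)² = 1.372×10^-3 m².
M = (4π×10⁻⁷)(1860)(124)(1.372×10^-3) = 3.977×10^-4 H.

M ≈ 0.398 mH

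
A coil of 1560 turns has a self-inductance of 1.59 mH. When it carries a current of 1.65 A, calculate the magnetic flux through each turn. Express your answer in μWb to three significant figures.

From L = NΦ_B/I, the flux per turn is Φ_B = LI/N.
Φ_B = (1.590×10^-3 H)(1.65 A)/1560 = 1.682×10^-6 Wb.

Φ_B ≈ 1.68 μWb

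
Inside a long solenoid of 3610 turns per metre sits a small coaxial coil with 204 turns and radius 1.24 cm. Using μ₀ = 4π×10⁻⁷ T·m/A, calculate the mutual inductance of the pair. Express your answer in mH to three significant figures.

M ≈ 0.447 mH

The outer solenoid produces a uniform field B₁ = μ₀n₁I₁ across the inner coil,
so the flux linkage is N₂Φ = N₂B₁A₂ = μ₀n₁N₂A₂·I₁, giving M = μ₀n₁N₂A₂.
A₂ = πr² = π(1.240×10^-2 m)² = 4.831×10^-4 m².
M = (4π×10⁻⁷)(3610)(204)(4.831×10^-4) = 4.470×10^-4 H.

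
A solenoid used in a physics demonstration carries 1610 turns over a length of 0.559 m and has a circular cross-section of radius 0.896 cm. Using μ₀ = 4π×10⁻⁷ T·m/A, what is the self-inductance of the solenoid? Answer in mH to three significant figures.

L ≈ 1.47 mH

A = πr² = π(8.960×10^-3 m)² = 2.522×10^-4 m².
For a long solenoid, L = μ₀N²A/ℓ.
L = (4π×10⁻⁷)(1610)²(2.522×10^-4)/(0.559 m) = 1.470×10^-3 H.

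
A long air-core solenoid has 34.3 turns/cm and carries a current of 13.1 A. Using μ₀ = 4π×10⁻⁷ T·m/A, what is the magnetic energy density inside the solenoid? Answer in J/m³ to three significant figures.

u ≈ 1270 J/m³

B = μ₀nI = (4π×10⁻⁷)(3.430×10^3)(13.1) = 5.646×10^-2 T.
u = B²/(2μ₀) = (5.646×10^-2)²/(2×4π×10⁻⁷) = 1.269×10^3 J/m³.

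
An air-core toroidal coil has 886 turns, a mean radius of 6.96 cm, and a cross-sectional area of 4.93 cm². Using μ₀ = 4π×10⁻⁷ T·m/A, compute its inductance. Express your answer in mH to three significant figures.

L ≈ 1.11 mH

For a thin toroid, L = μ₀N²A/(2πR).
L = (4π×10⁻⁷)(886)²(4.930×10^-4) / (2π×6.960×10^-2 m) = 1.112×10^-3 H.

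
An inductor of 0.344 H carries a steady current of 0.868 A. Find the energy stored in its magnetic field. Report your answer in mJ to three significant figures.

Stored magnetic energy: U = ½LI².
U = ½(0.344 H)(0.868 A)² = 0.1296 J.

U ≈ 130 mJ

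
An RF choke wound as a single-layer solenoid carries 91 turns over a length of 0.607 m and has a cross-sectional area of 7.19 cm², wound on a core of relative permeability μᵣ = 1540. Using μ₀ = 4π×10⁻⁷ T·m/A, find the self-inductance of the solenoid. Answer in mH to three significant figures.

L ≈ 19.0 mH

A = 7.19 cm² = 7.190×10^-4 m².
For a long solenoid, L = μ₀μᵣN²A/ℓ.
L = (4π×10⁻⁷)(1540)(91)²(7.190×10^-4)/(0.607 m) = 1.898×10^-2 H.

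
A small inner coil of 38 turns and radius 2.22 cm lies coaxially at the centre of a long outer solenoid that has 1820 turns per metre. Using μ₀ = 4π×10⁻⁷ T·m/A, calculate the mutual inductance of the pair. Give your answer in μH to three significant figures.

The outer solenoid produces a uniform field B₁ = μ₀n₁I₁ across the inner coil,
so the flux linkage is N₂Φ = N₂B₁A₂ = μ₀n₁N₂A₂·I₁, giving M = μ₀n₁N₂A₂.
A₂ = πr² = π(2.220×10^-2 m)² = 1.548×10^-3 m².
M = (4π×10⁻⁷)(1820)(38)(1.548×10^-3) = 1.346×10^-4 H.

M ≈ 135 μH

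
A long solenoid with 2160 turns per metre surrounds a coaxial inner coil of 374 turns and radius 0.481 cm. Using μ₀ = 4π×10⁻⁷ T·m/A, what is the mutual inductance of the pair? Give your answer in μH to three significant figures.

M ≈ 73.8 μH

The outer solenoid produces a uniform field B₁ = μ₀n₁I₁ across the inner coil,
so the flux linkage is N₂Φ = N₂B₁A₂ = μ₀n₁N₂A₂·I₁, giving M = μ₀n₁N₂A₂.
A₂ = πr² = π(4.810×10^-3 m)² = 7.268×10^-5 m².
M = (4π×10⁻⁷)(2160)(374)(7.268×10^-5) = 7.379×10^-5 H.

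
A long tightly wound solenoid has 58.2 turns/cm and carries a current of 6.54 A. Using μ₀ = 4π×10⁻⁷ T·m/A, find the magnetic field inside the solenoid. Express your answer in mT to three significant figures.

B ≈ 47.8 mT

Inside a long solenoid, B = μ₀nI.
B = (4π×10⁻⁷)(5.820×10^3 m⁻¹)(6.54 A) = 4.783×10^-2 T.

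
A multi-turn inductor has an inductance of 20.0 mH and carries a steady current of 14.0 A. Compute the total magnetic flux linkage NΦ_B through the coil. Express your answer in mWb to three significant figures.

NΦ_B ≈ 280 mWb

From L = NΦ_B/I, the flux linkage is NΦ_B = LI.
NΦ_B = (2.000×10^-2 H)(14.0 A) = 0.28 Wb.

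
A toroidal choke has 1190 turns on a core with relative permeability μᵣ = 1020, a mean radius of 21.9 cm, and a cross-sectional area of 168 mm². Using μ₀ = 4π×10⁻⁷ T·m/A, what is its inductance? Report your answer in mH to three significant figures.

For a thin toroid, L = μ₀μᵣN²A/(2πR).
L = (4π×10⁻⁷)(1020)(1190)²(1.680×10^-4) / (2π×0.219 m) = 0.2216 H.

L ≈ 222 mH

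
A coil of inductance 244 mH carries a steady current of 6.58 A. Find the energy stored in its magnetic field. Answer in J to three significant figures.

Stored magnetic energy: U = ½LI².
U = ½(0.244 H)(6.58 A)² = 5.282 J.

U ≈ 5.28 J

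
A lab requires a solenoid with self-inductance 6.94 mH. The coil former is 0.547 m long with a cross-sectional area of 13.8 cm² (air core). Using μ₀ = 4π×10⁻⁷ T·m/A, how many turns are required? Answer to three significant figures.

A = 13.8 cm² = 1.380×10^-3 m².
From L = μ₀N²A/ℓ, N = √(Lℓ / (μ₀A)).
N = √[(6.940×10^-3)(0.547) / ((4π×10⁻⁷)×1.380×10^-3)] = √(2.189×10^6) ≈ 1479.5.

N ≈ 1480 turns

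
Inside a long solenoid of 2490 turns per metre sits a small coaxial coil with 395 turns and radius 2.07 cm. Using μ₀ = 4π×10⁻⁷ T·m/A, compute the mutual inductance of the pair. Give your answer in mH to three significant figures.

M ≈ 1.66 mH

The outer solenoid produces a uniform field B₁ = μ₀n₁I₁ across the inner coil,
so the flux linkage is N₂Φ = N₂B₁A₂ = μ₀n₁N₂A₂·I₁, giving M = μ₀n₁N₂A₂.
A₂ = πr² = π(2.070×10^-2 m)² = 1.346×10^-3 m².
M = (4π×10⁻⁷)(2490)(395)(1.346×10^-3) = 1.664×10^-3 H.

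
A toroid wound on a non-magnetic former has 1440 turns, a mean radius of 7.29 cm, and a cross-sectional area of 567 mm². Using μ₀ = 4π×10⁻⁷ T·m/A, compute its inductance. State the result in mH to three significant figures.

L ≈ 3.23 mH

For a thin toroid, L = μ₀N²A/(2πR).
L = (4π×10⁻⁷)(1440)²(5.670×10^-4) / (2π×7.290×10^-2 m) = 3.226×10^-3 H.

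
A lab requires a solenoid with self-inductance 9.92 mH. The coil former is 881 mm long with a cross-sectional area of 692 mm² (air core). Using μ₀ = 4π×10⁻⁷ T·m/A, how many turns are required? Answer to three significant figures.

N ≈ 3170 turns

A = 692 mm² = 6.920×10^-4 m².
From L = μ₀N²A/ℓ, N = √(Lℓ / (μ₀A)).
N = √[(9.920×10^-3)(0.881) / ((4π×10⁻⁷)×6.920×10^-4)] = √(1.005×10^7) ≈ 3170.2.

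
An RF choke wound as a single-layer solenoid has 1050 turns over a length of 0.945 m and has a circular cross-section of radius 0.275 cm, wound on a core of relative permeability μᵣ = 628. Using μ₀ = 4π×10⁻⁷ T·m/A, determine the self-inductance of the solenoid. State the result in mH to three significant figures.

A = πr² = π(2.750×10^-3 m)² = 2.376×10^-5 m².
For a long solenoid, L = μ₀μᵣN²A/ℓ.
L = (4π×10⁻⁷)(628)(1050)²(2.376×10^-5)/(0.945 m) = 2.187×10^-2 H.

L ≈ 21.9 mH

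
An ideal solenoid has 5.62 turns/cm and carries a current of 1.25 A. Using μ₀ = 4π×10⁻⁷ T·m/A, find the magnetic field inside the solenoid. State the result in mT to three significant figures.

B ≈ 0.883 mT

Inside a long solenoid, B = μ₀nI.
B = (4π×10⁻⁷)(562 m⁻¹)(1.25 A) = 8.828×10^-4 T.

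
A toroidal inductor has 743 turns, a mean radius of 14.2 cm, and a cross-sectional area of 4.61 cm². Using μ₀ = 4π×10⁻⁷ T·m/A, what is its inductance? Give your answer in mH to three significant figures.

For a thin toroid, L = μ₀N²A/(2πR).
L = (4π×10⁻⁷)(743)²(4.610×10^-4) / (2π×0.142 m) = 3.584×10^-4 H.

L ≈ 0.358 mH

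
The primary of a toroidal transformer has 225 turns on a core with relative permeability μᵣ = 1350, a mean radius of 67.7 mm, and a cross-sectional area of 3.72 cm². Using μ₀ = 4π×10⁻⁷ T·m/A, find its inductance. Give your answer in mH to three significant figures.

For a thin toroid, L = μ₀μᵣN²A/(2πR).
L = (4π×10⁻⁷)(1350)(225)²(3.720×10^-4) / (2π×6.770×10^-2 m) = 7.511×10^-2 H.

L ≈ 75.1 mH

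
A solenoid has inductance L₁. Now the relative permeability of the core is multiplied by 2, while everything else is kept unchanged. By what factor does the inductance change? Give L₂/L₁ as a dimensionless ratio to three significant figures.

L₂/L₁ = 2.00

For a solenoid, L ∝ μᵣN²A/ℓ.
L₂/L₁ = (2) = 2.00.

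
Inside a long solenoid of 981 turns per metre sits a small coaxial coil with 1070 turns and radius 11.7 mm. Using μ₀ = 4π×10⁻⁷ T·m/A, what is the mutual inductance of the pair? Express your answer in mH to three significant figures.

The outer solenoid produces a uniform field B₁ = μ₀n₁I₁ across the inner coil,
so the flux linkage is N₂Φ = N₂B₁A₂ = μ₀n₁N₂A₂·I₁, giving M = μ₀n₁N₂A₂.
A₂ = πr² = π(1.170×10^-2 m)² = 4.301×10^-4 m².
M = (4π×10⁻⁷)(981)(1070)(4.301×10^-4) = 5.673×10^-4 H.

M ≈ 0.567 mH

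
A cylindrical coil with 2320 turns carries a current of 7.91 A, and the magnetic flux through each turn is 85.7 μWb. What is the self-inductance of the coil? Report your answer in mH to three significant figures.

L ≈ 25.1 mH

Self-inductance is defined by L = NΦ_B/I (flux linkage over current).
L = (2320)(8.570×10^-5 Wb)/(7.91 A) = 2.514×10^-2 H.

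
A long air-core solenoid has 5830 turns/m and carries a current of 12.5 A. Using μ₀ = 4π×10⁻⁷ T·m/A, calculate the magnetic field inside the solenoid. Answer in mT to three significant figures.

Inside a long solenoid, B = μ₀nI.
B = (4π×10⁻⁷)(5.830×10^3 m⁻¹)(12.5 A) = 9.158×10^-2 T.

B ≈ 91.6 mT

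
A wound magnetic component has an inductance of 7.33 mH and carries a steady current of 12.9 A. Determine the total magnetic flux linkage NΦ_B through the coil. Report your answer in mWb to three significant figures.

NΦ_B ≈ 94.6 mWb

From L = NΦ_B/I, the flux linkage is NΦ_B = LI.
NΦ_B = (7.330×10^-3 H)(12.9 A) = 9.456×10^-2 Wb.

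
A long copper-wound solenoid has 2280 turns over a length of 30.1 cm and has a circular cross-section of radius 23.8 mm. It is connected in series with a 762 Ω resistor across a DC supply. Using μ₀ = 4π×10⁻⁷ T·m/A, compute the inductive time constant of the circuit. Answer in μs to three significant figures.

A = πr² = π(2.380×10^-2 m)² = 1.780×10^-3 m².
L = μ₀N²A/ℓ = (4π×10⁻⁷)(2280)²(1.780×10^-3)/(0.301) = 3.862×10^-2 H.
τ = L/R = (3.862×10^-2)/(762) = 5.068×10^-5 s.

τ ≈ 50.7 μs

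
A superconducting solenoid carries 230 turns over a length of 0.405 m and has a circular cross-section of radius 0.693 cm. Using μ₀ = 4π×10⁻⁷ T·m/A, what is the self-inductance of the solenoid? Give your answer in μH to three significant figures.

A = πr² = π(6.930×10^-3 m)² = 1.509×10^-4 m².
For a long solenoid, L = μ₀N²A/ℓ.
L = (4π×10⁻⁷)(230)²(1.509×10^-4)/(0.405 m) = 2.476×10^-5 H.

L ≈ 24.8 μH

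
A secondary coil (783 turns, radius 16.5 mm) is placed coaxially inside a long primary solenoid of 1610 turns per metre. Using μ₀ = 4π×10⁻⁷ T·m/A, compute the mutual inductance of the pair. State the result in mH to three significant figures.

The outer solenoid produces a uniform field B₁ = μ₀n₁I₁ across the inner coil,
so the flux linkage is N₂Φ = N₂B₁A₂ = μ₀n₁N₂A₂·I₁, giving M = μ₀n₁N₂A₂.
A₂ = πr² = π(1.650×10^-2 m)² = 8.553×10^-4 m².
M = (4π×10⁻⁷)(1610)(783)(8.553×10^-4) = 1.3549×10^-3 H.

M ≈ 1.35 mH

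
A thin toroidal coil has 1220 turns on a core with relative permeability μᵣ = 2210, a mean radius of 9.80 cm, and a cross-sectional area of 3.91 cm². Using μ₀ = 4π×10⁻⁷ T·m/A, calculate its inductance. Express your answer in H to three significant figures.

For a thin toroid, L = μ₀μᵣN²A/(2πR).
L = (4π×10⁻⁷)(2210)(1220)²(3.910×10^-4) / (2π×9.800×10^-2 m) = 2.6248 H.

L ≈ 2.62 H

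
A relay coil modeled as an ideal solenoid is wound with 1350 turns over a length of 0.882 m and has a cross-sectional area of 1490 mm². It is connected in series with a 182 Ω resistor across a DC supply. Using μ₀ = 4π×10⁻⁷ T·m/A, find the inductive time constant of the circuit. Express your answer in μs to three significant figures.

A = 1490 mm² = 1.490×10^-3 m².
L = μ₀N²A/ℓ = (4π×10⁻⁷)(1350)²(1.490×10^-3)/(0.882) = 3.869×10^-3 H.
τ = L/R = (3.869×10^-3)/(182) = 2.126×10^-5 s.

τ ≈ 21.3 μs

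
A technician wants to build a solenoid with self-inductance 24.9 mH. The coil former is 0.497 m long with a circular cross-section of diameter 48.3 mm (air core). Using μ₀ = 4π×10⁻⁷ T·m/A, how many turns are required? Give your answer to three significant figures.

N ≈ 2320 turns

A = π(d/2)² = π(2.415×10^-2 m)² = 1.832×10^-3 m².
From L = μ₀N²A/ℓ, N = √(Lℓ / (μ₀A)).
N = √[(2.490×10^-2)(0.497) / ((4π×10⁻⁷)×1.832×10^-3)] = √(5.3748×10^6) ≈ 2318.4.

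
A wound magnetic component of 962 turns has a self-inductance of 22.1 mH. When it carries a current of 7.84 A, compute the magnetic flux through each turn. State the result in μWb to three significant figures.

Φ_B ≈ 180 μWb

From L = NΦ_B/I, the flux per turn is Φ_B = LI/N.
Φ_B = (2.210×10^-2 H)(7.84 A)/962 = 1.801×10^-4 Wb.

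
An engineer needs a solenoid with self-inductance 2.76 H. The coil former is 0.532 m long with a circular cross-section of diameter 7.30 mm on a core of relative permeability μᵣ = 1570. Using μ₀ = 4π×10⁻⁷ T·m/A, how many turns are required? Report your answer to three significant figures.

A = π(d/2)² = π(3.650×10^-3 m)² = 4.185×10^-5 m².
From L = μ₀μᵣN²A/ℓ, N = √(Lℓ / (μ₀μᵣA)).
N = √[(2.76)(0.532) / ((4π×10⁻⁷)(1570)×4.185×10^-5)] = √(1.778×10^7) ≈ 4216.8.

N ≈ 4220 turns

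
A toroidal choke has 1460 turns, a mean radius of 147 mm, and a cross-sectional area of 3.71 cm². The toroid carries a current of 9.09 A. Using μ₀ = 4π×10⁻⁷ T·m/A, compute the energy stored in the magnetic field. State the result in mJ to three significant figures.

L = μ₀N²A/(2πR) = (4π×10⁻⁷)(1460)²(3.710×10^-4)/(2π×0.147) = 1.076×10^-3 H.
U = ½LI² = ½(1.076×10^-3)(9.09)² = 4.445×10^-2 J.

U ≈ 44.5 mJ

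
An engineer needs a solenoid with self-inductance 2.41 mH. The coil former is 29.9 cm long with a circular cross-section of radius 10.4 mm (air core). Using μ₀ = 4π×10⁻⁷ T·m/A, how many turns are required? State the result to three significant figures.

N ≈ 1300 turns

A = πr² = π(1.040×10^-2 m)² = 3.398×10^-4 m².
From L = μ₀N²A/ℓ, N = √(Lℓ / (μ₀A)).
N = √[(2.410×10^-3)(0.299) / ((4π×10⁻⁷)×3.398×10^-4)] = √(1.688×10^6) ≈ 1299.1.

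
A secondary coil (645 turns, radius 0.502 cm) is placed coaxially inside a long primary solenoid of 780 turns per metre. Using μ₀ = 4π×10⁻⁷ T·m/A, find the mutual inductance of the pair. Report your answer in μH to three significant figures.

M ≈ 50.1 μH

The outer solenoid produces a uniform field B₁ = μ₀n₁I₁ across the inner coil,
so the flux linkage is N₂Φ = N₂B₁A₂ = μ₀n₁N₂A₂·I₁, giving M = μ₀n₁N₂A₂.
A₂ = πr² = π(5.020×10^-3 m)² = 7.917×10^-5 m².
M = (4π×10⁻⁷)(780)(645)(7.917×10^-5) = 5.005×10^-5 H.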